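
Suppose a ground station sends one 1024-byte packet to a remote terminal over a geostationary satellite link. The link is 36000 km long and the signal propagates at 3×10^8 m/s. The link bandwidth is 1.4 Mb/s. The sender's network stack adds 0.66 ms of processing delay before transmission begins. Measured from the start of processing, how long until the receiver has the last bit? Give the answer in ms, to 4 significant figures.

L = 1024 × 8 = 8192 bits.
Transmission delay = L/R = 8192 / 1400000 = 5.85143 ms.
Propagation delay = d/s = 36000000 m / 300000000 m/s = 120 ms.
Plus processing delay 0.66 ms = 0.66 ms.
Total = 126.5 ms.

126.5 ms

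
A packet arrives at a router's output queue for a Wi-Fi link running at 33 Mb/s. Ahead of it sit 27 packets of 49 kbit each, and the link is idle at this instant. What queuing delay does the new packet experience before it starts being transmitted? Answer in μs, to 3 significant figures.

40100 μs

Each queued packet: L/R = 49000/33000000 = 1484.85 μs.
27 queued → 40090.9 μs.
Queuing delay = 40100 μs.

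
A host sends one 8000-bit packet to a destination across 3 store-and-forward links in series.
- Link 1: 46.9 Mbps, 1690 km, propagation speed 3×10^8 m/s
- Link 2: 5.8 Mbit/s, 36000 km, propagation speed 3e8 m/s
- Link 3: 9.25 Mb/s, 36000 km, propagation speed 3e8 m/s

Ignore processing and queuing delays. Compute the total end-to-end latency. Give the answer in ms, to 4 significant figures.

Transmission delays (L/R per hop): 0.170576, 1.37931, 0.864865 ms; sum = 2.41475 ms.
Propagation delays (d/s per hop): 5.63333, 120, 120 ms; sum = 245.633 ms.
End-to-end = 248.0 ms.

248.0 ms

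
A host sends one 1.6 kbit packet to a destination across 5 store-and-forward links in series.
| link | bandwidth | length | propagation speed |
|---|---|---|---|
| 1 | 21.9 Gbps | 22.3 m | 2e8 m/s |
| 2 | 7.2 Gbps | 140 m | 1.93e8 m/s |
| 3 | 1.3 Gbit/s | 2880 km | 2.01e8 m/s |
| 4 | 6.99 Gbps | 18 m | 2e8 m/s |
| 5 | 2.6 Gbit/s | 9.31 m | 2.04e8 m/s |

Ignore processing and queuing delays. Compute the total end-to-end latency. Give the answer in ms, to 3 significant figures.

14.3 ms

L = 1600 bits.
Transmission delays (L/R per hop): 7.30594e-05, 0.000222222, 0.00123077, 0.000228898, 0.000615385 ms; sum = 0.00237033 ms.
Propagation delays (d/s per hop): 0.0001115, 0.000725389, 14.3284, 9e-05, 4.56373e-05 ms; sum = 14.3293 ms.
End-to-end = 14.3 ms.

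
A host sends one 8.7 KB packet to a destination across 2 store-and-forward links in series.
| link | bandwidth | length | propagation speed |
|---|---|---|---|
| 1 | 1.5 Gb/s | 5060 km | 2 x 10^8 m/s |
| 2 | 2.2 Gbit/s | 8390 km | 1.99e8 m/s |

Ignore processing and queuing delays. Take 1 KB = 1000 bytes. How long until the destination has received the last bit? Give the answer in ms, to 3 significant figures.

67.5 ms

L = 69600 bits.
Transmission delays (L/R per hop): 0.0464, 0.0316364 ms; sum = 0.0780364 ms.
Propagation delays (d/s per hop): 25.3, 42.1608 ms; sum = 67.4608 ms.
End-to-end = 67.5 ms.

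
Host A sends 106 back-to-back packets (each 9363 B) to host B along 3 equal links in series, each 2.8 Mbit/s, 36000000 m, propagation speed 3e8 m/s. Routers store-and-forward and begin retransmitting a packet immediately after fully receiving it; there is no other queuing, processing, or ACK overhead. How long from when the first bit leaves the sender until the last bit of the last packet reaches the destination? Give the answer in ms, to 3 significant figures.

3250 ms

Per-hop transmission t_tx = L/R = 74904/2800000 = 26.7514 ms.
Per-hop propagation t_prop = 36000000/300000000 = 120 ms.
Pipeline fill: first packet needs 3·t_tx to clear all hops; remaining 105 packets each add one t_tx.
Total = (3+106-1)·t_tx + 3·t_prop = 108·26.7514 + 3·120 = 3250 ms.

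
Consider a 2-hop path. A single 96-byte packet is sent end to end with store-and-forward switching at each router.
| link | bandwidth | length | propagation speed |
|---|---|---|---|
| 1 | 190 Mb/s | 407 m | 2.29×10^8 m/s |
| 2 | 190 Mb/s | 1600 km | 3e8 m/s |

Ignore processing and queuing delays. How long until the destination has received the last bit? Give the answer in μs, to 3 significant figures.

L = 96 × 8 = 768 bits.
Transmission delay per hop = L/R = 768/190000000 = 4.04211 μs; 2 hops → 8.08421 μs.
Propagation delays (d/s per hop): 1.77729, 5333.33 μs; sum = 5335.11 μs.
End-to-end = 5340 μs.

5340 μs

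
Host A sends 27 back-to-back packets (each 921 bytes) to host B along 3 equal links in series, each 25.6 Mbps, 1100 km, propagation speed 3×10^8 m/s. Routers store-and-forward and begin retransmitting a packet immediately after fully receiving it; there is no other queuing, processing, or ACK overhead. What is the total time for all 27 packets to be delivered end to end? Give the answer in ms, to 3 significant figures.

19.3 ms

Per-hop transmission t_tx = L/R = 7368/25600000 = 0.287813 ms.
Per-hop propagation t_prop = 1100000/300000000 = 3.66667 ms.
Pipeline fill: first packet needs 3·t_tx to clear all hops; remaining 26 packets each add one t_tx.
Total = (3+27-1)·t_tx + 3·t_prop = 29·0.287813 + 3·3.66667 = 19.3 ms.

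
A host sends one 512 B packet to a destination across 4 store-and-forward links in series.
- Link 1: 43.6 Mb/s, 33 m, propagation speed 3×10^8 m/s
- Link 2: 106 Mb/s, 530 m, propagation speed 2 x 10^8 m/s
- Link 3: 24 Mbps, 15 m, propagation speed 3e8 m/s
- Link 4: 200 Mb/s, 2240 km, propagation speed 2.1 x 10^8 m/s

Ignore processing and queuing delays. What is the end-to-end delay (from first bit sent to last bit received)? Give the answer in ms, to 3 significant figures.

11.0 ms

L = 512 × 8 = 4096 bits.
Transmission delays (L/R per hop): 0.093945, 0.0386415, 0.170667, 0.02048 ms; sum = 0.323733 ms.
Propagation delays (d/s per hop): 0.00011, 0.00265, 5e-05, 10.6667 ms; sum = 10.6695 ms.
End-to-end = 11.0 ms.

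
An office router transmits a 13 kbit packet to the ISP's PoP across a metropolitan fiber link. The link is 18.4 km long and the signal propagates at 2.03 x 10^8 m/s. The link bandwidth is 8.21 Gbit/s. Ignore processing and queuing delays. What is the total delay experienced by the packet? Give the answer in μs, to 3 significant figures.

92.2 μs

L = 13000 bits.
Transmission delay = L/R = 13000 / 8.21e+09 = 1.58343 μs.
Propagation delay = d/s = 18400 m / 2.03e+08 m/s = 90.6404 μs.
Total = 92.2 μs.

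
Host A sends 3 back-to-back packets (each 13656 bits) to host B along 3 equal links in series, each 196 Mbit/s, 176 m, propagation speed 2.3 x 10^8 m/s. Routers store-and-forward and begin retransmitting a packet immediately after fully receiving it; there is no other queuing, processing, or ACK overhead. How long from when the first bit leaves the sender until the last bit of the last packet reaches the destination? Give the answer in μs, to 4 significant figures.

Per-hop transmission t_tx = L/R = 13656/196000000 = 69.6735 μs.
Per-hop propagation t_prop = 176/2.3e+08 = 0.765217 μs.
Pipeline fill: first packet needs 3·t_tx to clear all hops; remaining 2 packets each add one t_tx.
Total = (3+3-1)·t_tx + 3·t_prop = 5·69.6735 + 3·0.765217 = 350.7 μs.

350.7 μs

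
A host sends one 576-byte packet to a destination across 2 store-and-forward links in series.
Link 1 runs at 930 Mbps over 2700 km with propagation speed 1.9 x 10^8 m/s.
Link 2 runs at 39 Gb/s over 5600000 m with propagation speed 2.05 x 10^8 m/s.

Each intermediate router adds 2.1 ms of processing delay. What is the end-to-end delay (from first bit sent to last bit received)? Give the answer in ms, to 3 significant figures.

L = 576 × 8 = 4608 bits.
Transmission delays (L/R per hop): 0.00495484, 0.000118154 ms; sum = 0.00507299 ms.
Propagation delays (d/s per hop): 14.2105, 27.3171 ms; sum = 41.5276 ms.
Processing at 1 router(s): 1 × 2.1 ms = 2.1 ms.
End-to-end = 43.6 ms.

43.6 ms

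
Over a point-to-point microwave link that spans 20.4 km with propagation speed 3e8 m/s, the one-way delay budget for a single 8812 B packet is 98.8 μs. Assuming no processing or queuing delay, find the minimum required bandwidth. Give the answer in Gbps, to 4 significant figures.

2.289 Gbps

L = 70496 bits.
Propagation delay = 20400 / 300000000 = 68 μs.
Transmission budget = 98.8 − 68 = 30.8 μs.
R ≥ L / t_tx = 70496 bits / 3.08e-05 s = 2.289 Gbps.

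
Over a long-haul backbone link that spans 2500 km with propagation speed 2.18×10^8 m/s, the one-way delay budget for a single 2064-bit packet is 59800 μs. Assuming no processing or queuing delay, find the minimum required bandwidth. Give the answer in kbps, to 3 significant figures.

42.7 kbps

Propagation delay = 2500000 / 2.18e+08 = 11467.9 μs.
Transmission budget = 59800 − 11467.9 = 48332.1 μs.
R ≥ L / t_tx = 2064 bits / 0.0483321 s = 42.7 kbps.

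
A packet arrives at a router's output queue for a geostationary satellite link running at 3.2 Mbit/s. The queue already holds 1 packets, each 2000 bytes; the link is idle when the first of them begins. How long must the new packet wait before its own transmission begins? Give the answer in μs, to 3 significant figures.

5000 μs

Each queued packet: L/R = 16000/3200000 = 5000 μs.
1 queued → 5000 μs.
Queuing delay = 5000 μs.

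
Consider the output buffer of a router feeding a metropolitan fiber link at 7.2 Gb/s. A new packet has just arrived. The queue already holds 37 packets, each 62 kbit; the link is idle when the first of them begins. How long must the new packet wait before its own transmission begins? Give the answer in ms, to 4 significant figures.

Each queued packet: L/R = 62000/7200000000 = 0.00861111 ms.
37 queued → 0.318611 ms.
Queuing delay = 0.3186 ms.

0.3186 ms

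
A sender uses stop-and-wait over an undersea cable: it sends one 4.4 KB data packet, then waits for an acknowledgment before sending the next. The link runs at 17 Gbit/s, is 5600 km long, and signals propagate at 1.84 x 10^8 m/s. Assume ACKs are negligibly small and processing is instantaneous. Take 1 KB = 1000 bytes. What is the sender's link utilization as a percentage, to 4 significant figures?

t_tx = L/R = 35200/17000000000 = 2.07059e-06 s.
t_prop = 5600000/184000000 = 0.0304348 s; RTT = 0.0608696 s.
Cycle = t_tx + RTT = 0.0608716 s.
Utilization = t_tx / cycle = 2.07059e-06/0.0608716 = 0.003402 %.

0.003402 %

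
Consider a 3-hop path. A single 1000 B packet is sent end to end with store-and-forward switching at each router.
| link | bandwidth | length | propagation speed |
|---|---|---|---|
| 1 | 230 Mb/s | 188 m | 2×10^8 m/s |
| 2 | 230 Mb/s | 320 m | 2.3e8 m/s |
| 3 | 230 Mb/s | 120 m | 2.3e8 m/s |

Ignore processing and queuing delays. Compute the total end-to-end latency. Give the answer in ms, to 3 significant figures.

0.107 ms

L = 1000 × 8 = 8000 bits.
Transmission delay per hop = L/R = 8000/230000000 = 0.0347826 ms; 3 hops → 0.104348 ms.
Propagation delays (d/s per hop): 0.00094, 0.0013913, 0.000521739 ms; sum = 0.00285304 ms.
End-to-end = 0.107 ms.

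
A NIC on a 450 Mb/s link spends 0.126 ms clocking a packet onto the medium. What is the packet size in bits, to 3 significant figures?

L = R × t_tx = 450000000 b/s × 0.000126 s = 56700 bits.

56700 bits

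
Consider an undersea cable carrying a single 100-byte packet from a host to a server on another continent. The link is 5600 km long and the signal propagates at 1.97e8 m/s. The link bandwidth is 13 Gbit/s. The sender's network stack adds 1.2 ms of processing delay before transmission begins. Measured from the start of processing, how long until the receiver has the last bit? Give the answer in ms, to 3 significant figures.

29.6 ms

L = 100 × 8 = 800 bits.
Transmission delay = L/R = 800 / 13000000000 = 6.15385e-05 ms.
Propagation delay = d/s = 5600000 m / 197000000 m/s = 28.4264 ms.
Plus processing delay 1.2 ms = 1.2 ms.
Total = 29.6 ms.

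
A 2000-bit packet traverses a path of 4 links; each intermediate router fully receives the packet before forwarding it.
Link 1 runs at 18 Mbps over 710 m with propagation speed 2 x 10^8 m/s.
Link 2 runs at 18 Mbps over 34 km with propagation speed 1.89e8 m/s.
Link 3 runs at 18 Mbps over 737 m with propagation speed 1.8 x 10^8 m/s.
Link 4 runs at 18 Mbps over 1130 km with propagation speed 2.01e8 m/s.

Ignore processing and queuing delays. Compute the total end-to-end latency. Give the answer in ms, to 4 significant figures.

6.254 ms

Transmission delay per hop = L/R = 2000/18000000 = 0.111111 ms; 4 hops → 0.444444 ms.
Propagation delays (d/s per hop): 0.00355, 0.179894, 0.00409444, 5.62189 ms; sum = 5.80943 ms.
End-to-end = 6.254 ms.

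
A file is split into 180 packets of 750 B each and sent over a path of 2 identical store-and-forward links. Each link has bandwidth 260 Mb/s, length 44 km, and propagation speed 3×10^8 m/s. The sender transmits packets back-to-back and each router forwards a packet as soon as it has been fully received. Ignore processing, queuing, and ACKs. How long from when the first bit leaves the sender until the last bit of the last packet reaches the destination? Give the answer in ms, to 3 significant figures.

4.47 ms

Per-hop transmission t_tx = L/R = 6000/260000000 = 0.0230769 ms.
Per-hop propagation t_prop = 44000/300000000 = 0.146667 ms.
Pipeline fill: first packet needs 2·t_tx to clear all hops; remaining 179 packets each add one t_tx.
Total = (2+180-1)·t_tx + 2·t_prop = 181·0.0230769 + 2·0.146667 = 4.47 ms.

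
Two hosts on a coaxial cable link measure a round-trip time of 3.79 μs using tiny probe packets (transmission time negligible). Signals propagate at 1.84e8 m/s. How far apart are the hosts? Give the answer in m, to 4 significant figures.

One-way propagation = RTT/2 = 1.895 μs.
d = s × t = 184000000 × 1.895e-06 = 348.7 m.

348.7 m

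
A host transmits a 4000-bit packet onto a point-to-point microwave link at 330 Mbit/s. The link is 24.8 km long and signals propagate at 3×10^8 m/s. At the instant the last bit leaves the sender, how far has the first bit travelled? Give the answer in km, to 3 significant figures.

3.64 km

t_tx = L/R = 4000/330000000 = 1.21212e-05 s.
Distance = s × t_tx = 300000000 × 1.21212e-05 = 3.64 km.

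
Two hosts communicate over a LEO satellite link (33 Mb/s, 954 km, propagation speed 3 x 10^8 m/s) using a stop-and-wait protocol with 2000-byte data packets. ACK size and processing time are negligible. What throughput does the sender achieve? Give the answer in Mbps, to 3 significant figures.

t_tx = L/R = 16000/33000000 = 0.000484848 s.
t_prop = 954000/300000000 = 0.00318 s; RTT = 0.00636 s.
Cycle = t_tx + RTT = 0.00684485 s.
Throughput = L / cycle = 16000 / 0.00684485 = 2.34 Mbps.

2.34 Mbps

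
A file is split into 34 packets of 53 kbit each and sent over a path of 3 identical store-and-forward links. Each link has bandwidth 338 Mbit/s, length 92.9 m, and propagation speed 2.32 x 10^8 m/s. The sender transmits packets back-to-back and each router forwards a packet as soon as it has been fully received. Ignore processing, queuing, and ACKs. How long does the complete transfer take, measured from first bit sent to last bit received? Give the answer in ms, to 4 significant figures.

5.646 ms

Per-hop transmission t_tx = L/R = 53000/338000000 = 0.156805 ms.
Per-hop propagation t_prop = 92.9/2.32e+08 = 0.000400431 ms.
Pipeline fill: first packet needs 3·t_tx to clear all hops; remaining 33 packets each add one t_tx.
Total = (3+34-1)·t_tx + 3·t_prop = 36·0.156805 + 3·0.000400431 = 5.646 ms.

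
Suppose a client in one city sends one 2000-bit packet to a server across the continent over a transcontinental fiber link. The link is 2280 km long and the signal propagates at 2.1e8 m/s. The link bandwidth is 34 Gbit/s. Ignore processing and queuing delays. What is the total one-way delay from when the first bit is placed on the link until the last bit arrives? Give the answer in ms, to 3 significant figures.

Transmission delay = L/R = 2000 / 34000000000 = 5.88235e-05 ms.
Propagation delay = d/s = 2280000 m / 210000000 m/s = 10.8571 ms.
Total = 10.9 ms.

10.9 ms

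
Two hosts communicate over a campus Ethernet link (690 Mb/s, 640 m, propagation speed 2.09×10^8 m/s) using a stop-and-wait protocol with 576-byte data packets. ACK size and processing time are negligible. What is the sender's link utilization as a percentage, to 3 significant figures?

52.2 %

t_tx = L/R = 4608/690000000 = 6.67826e-06 s.
t_prop = 640/209000000 = 3.0622e-06 s; RTT = 6.1244e-06 s.
Cycle = t_tx + RTT = 1.28027e-05 s.
Utilization = t_tx / cycle = 6.67826e-06/1.28027e-05 = 52.2 %.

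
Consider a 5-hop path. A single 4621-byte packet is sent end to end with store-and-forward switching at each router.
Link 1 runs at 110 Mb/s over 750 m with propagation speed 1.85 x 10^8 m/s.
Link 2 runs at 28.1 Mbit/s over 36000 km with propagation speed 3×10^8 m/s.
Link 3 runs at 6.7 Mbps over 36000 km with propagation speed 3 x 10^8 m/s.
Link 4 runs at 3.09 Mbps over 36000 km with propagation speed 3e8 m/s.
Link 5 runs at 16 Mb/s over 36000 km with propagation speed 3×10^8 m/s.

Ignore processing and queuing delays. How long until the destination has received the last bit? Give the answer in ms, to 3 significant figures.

501 ms

L = 4621 × 8 = 36968 bits.
Transmission delays (L/R per hop): 0.336073, 1.31559, 5.51761, 11.9638, 2.3105 ms; sum = 21.4435 ms.
Propagation delays (d/s per hop): 0.00405405, 120, 120, 120, 120 ms; sum = 480.004 ms.
End-to-end = 501 ms.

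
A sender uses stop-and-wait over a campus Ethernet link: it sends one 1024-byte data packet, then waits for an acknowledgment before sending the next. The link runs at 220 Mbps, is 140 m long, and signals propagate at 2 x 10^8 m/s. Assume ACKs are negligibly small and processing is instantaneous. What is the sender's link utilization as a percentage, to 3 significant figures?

96.4 %

t_tx = L/R = 8192/220000000 = 3.72364e-05 s.
t_prop = 140/200000000 = 7e-07 s; RTT = 1.4e-06 s.
Cycle = t_tx + RTT = 3.86364e-05 s.
Utilization = t_tx / cycle = 3.72364e-05/3.86364e-05 = 96.4 %.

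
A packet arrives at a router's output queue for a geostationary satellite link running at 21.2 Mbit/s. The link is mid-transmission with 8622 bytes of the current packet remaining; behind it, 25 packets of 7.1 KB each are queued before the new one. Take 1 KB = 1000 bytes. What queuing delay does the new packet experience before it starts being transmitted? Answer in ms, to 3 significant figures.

Each queued packet: L/R = 56800/21200000 = 2.67925 ms.
25 queued → 66.9811 ms.
Plus remaining 68976 bits of current packet: 3.25358 ms.
Queuing delay = 70.2 ms.

70.2 ms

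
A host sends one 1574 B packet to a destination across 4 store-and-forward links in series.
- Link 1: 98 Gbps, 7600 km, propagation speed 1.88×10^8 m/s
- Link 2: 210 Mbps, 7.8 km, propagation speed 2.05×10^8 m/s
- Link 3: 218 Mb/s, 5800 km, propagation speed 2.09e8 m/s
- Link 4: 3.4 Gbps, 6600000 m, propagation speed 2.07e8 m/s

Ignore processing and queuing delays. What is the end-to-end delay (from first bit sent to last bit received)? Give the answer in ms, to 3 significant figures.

100 ms

L = 1574 × 8 = 12592 bits.
Transmission delays (L/R per hop): 0.00012849, 0.0599619, 0.0577615, 0.00370353 ms; sum = 0.121555 ms.
Propagation delays (d/s per hop): 40.4255, 0.0380488, 27.7512, 31.8841 ms; sum = 100.099 ms.
End-to-end = 100 ms.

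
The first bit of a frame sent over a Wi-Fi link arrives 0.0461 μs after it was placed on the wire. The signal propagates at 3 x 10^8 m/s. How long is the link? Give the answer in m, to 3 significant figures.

d = s × t_prop = 300000000 × 4.61e-08 = 13.8 m.

13.8 m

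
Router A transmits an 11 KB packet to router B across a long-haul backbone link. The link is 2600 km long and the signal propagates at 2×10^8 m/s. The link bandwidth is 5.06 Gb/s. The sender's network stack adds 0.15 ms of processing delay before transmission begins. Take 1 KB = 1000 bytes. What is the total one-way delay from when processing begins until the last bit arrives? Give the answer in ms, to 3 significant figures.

L = 88000 bits.
Transmission delay = L/R = 88000 / 5060000000 = 0.0173913 ms.
Propagation delay = d/s = 2600000 m / 200000000 m/s = 13 ms.
Plus processing delay 0.15 ms = 0.15 ms.
Total = 13.2 ms.

13.2 ms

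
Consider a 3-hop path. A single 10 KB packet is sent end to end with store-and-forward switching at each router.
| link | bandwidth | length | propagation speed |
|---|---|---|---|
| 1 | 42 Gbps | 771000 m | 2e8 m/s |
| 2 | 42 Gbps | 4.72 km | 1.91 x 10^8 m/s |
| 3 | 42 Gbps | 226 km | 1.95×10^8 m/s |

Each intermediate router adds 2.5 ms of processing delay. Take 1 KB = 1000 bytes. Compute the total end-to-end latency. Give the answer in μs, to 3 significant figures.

10000 μs

L = 80000 bits.
Transmission delay per hop = L/R = 80000/42000000000 = 1.90476 μs; 3 hops → 5.71429 μs.
Propagation delays (d/s per hop): 3855, 24.712, 1158.97 μs; sum = 5038.69 μs.
Processing at 2 router(s): 2 × 2.5 ms = 5000 μs.
End-to-end = 10000 μs.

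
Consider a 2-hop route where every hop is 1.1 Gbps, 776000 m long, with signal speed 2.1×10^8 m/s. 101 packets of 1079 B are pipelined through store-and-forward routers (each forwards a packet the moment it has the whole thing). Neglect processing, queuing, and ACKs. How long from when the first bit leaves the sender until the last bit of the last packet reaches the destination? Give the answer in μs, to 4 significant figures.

Per-hop transmission t_tx = L/R = 8632/1100000000 = 7.84727 μs.
Per-hop propagation t_prop = 776000/210000000 = 3695.24 μs.
Pipeline fill: first packet needs 2·t_tx to clear all hops; remaining 100 packets each add one t_tx.
Total = (2+101-1)·t_tx + 2·t_prop = 102·7.84727 + 2·3695.24 = 8191 μs.

8191 μs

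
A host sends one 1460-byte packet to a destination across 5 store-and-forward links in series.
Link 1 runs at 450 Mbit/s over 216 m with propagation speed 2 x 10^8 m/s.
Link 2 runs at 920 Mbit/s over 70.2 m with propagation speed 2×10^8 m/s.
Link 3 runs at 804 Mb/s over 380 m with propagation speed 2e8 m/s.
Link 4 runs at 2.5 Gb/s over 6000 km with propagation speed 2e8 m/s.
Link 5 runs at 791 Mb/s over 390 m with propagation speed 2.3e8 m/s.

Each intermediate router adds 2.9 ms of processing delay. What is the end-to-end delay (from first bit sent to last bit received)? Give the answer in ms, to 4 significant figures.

41.68 ms

L = 1460 × 8 = 11680 bits.
Transmission delays (L/R per hop): 0.0259556, 0.0126957, 0.0145274, 0.004672, 0.0147661 ms; sum = 0.0726167 ms.
Propagation delays (d/s per hop): 0.00108, 0.000351, 0.0019, 30, 0.00169565 ms; sum = 30.005 ms.
Processing at 4 router(s): 4 × 2.9 ms = 11.6 ms.
End-to-end = 41.68 ms.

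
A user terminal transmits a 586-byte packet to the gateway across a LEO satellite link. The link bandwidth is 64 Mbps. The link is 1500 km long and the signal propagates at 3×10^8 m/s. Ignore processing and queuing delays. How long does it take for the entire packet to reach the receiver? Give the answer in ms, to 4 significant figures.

5.073 ms

L = 586 × 8 = 4688 bits.
Transmission delay = L/R = 4688 / 64000000 = 0.07325 ms.
Propagation delay = d/s = 1500000 m / 300000000 m/s = 5 ms.
Total = 5.073 ms.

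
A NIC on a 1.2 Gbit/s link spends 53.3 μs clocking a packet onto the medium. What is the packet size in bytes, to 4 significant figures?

7995 bytes

L = R × t_tx = 1200000000 b/s × 5.33e-05 s = 63960 bits.
In bytes: 63960 / 8 = 7995 bytes.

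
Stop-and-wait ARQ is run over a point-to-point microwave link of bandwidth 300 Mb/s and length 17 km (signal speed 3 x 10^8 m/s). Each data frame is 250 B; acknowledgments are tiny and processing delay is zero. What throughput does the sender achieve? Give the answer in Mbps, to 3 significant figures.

16.7 Mbps

t_tx = L/R = 2000/300000000 = 6.66667e-06 s.
t_prop = 17000/300000000 = 5.66667e-05 s; RTT = 0.000113333 s.
Cycle = t_tx + RTT = 0.00012 s.
Throughput = L / cycle = 2000 / 0.00012 = 16.7 Mbps.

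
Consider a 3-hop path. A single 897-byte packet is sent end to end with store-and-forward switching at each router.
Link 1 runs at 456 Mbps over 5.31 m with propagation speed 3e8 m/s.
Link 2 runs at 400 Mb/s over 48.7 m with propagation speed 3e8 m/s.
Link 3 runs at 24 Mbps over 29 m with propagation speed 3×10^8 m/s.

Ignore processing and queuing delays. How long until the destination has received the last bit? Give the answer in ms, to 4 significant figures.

L = 897 × 8 = 7176 bits.
Transmission delays (L/R per hop): 0.0157368, 0.01794, 0.299 ms; sum = 0.332677 ms.
Propagation delays (d/s per hop): 1.77e-05, 0.000162333, 9.66667e-05 ms; sum = 0.0002767 ms.
End-to-end = 0.3330 ms.

0.3330 ms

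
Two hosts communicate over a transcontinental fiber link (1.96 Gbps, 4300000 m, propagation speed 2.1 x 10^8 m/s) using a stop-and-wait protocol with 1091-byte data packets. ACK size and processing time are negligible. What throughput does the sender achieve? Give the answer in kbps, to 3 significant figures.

213 kbps

t_tx = L/R = 8728/1960000000 = 4.45306e-06 s.
t_prop = 4300000/210000000 = 0.0204762 s; RTT = 0.0409524 s.
Cycle = t_tx + RTT = 0.0409568 s.
Throughput = L / cycle = 8728 / 0.0409568 = 213 kbps.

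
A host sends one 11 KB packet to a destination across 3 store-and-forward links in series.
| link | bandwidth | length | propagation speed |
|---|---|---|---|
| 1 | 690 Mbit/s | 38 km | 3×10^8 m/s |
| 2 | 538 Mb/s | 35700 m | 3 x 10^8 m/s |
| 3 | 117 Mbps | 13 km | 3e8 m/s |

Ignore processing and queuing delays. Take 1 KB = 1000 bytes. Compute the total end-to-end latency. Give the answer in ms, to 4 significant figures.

L = 88000 bits.
Transmission delays (L/R per hop): 0.127536, 0.163569, 0.752137 ms; sum = 1.04324 ms.
Propagation delays (d/s per hop): 0.126667, 0.119, 0.0433333 ms; sum = 0.289 ms.
End-to-end = 1.332 ms.

1.332 ms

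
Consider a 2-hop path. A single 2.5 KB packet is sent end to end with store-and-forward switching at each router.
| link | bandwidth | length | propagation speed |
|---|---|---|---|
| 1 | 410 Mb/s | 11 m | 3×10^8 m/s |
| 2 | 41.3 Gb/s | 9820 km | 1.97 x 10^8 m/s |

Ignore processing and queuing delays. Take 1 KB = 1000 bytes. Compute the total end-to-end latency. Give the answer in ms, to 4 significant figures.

49.90 ms

L = 20000 bits.
Transmission delays (L/R per hop): 0.0487805, 0.000484262 ms; sum = 0.0492647 ms.
Propagation delays (d/s per hop): 3.66667e-05, 49.8477 ms; sum = 49.8478 ms.
End-to-end = 49.90 ms.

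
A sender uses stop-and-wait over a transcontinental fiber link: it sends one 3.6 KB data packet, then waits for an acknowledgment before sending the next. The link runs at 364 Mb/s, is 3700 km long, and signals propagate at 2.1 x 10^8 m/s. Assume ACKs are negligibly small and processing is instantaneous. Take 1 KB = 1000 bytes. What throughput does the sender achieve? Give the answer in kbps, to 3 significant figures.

t_tx = L/R = 28800/364000000 = 7.91209e-05 s.
t_prop = 3700000/210000000 = 0.017619 s; RTT = 0.0352381 s.
Cycle = t_tx + RTT = 0.0353172 s.
Throughput = L / cycle = 28800 / 0.0353172 = 815 kbps.

815 kbps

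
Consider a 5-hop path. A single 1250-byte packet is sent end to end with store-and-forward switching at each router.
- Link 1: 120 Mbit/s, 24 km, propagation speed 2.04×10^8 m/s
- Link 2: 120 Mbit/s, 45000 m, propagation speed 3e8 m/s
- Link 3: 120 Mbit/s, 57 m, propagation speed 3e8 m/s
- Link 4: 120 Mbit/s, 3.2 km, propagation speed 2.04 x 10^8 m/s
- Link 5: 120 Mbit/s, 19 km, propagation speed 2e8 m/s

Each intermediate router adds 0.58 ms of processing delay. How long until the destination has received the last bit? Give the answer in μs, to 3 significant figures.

3120 μs

L = 1250 × 8 = 10000 bits.
Transmission delay per hop = L/R = 10000/120000000 = 83.3333 μs; 5 hops → 416.667 μs.
Propagation delays (d/s per hop): 117.647, 150, 0.19, 15.6863, 95 μs; sum = 378.523 μs.
Processing at 4 router(s): 4 × 0.58 ms = 2320 μs.
End-to-end = 3120 μs.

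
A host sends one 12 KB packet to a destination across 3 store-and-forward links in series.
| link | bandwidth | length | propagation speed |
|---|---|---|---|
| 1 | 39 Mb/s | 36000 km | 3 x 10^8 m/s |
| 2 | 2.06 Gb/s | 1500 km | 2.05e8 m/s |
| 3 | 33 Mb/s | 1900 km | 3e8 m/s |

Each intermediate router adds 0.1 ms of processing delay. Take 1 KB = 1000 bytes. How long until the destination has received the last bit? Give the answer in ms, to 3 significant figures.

139 ms

L = 96000 bits.
Transmission delays (L/R per hop): 2.46154, 0.0466019, 2.90909 ms; sum = 5.41723 ms.
Propagation delays (d/s per hop): 120, 7.31707, 6.33333 ms; sum = 133.65 ms.
Processing at 2 router(s): 2 × 0.1 ms = 0.2 ms.
End-to-end = 139 ms.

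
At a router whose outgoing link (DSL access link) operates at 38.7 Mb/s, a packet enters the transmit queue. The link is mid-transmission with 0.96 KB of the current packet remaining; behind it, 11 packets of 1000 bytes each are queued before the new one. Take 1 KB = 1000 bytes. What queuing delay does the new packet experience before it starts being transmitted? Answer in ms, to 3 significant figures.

Each queued packet: L/R = 8000/38700000 = 0.206718 ms.
11 queued → 2.2739 ms.
Plus remaining 7680 bits of current packet: 0.19845 ms.
Queuing delay = 2.47 ms.

2.47 ms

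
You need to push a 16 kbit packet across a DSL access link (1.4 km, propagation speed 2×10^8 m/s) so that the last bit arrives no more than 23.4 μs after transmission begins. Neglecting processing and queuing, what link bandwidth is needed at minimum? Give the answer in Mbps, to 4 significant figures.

975.6 Mbps

Propagation delay = 1400 / 200000000 = 7 μs.
Transmission budget = 23.4 − 7 = 16.4 μs.
R ≥ L / t_tx = 16000 bits / 1.64e-05 s = 975.6 Mbps.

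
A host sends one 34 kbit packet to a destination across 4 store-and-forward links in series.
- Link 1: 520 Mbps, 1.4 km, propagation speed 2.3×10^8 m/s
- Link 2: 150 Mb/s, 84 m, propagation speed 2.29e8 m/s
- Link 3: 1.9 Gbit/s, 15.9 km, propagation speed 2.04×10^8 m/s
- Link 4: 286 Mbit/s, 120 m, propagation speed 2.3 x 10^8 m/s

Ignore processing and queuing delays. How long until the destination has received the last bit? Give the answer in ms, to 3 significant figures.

L = 34000 bits.
Transmission delays (L/R per hop): 0.0653846, 0.226667, 0.0178947, 0.118881 ms; sum = 0.428827 ms.
Propagation delays (d/s per hop): 0.00608696, 0.000366812, 0.0779412, 0.000521739 ms; sum = 0.0849167 ms.
End-to-end = 0.514 ms.

0.514 ms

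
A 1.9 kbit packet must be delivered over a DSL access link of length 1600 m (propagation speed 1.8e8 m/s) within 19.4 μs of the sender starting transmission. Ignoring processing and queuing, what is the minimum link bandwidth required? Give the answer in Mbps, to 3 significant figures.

181 Mbps

Propagation delay = 1600 / 180000000 = 8.88889 μs.
Transmission budget = 19.4 − 8.88889 = 10.5111 μs.
R ≥ L / t_tx = 1900 bits / 1.05111e-05 s = 181 Mbps.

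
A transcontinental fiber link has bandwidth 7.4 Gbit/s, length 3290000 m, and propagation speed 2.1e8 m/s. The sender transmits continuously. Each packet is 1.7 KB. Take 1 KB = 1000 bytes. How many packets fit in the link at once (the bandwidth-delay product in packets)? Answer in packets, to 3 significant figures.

8520 packets

Propagation delay = 3290000 / 210000000 = 0.0156667 s.
BDP = R × t_prop = 7400000000 × 0.0156667 = 115933000 bits.
In packets of 13600 bits: 8520 packets.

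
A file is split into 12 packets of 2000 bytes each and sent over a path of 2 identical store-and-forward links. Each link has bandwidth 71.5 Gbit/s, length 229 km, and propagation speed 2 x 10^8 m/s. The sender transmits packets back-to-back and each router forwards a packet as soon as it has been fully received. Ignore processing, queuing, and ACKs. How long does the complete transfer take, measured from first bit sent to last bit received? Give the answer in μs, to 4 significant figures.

Per-hop transmission t_tx = L/R = 16000/71500000000 = 0.223776 μs.
Per-hop propagation t_prop = 229000/200000000 = 1145 μs.
Pipeline fill: first packet needs 2·t_tx to clear all hops; remaining 11 packets each add one t_tx.
Total = (2+12-1)·t_tx + 2·t_prop = 13·0.223776 + 2·1145 = 2293 μs.

2293 μs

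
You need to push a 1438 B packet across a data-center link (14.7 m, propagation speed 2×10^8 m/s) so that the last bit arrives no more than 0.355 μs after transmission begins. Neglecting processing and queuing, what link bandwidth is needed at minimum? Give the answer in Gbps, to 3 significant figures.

L = 11504 bits.
Propagation delay = 14.7 / 200000000 = 0.0735 μs.
Transmission budget = 0.355 − 0.0735 = 0.2815 μs.
R ≥ L / t_tx = 11504 bits / 2.815e-07 s = 40.9 Gbps.

40.9 Gbps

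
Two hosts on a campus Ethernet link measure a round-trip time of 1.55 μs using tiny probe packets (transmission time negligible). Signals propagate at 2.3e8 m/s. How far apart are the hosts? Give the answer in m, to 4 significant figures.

178.3 m

One-way propagation = RTT/2 = 0.775 μs.
d = s × t = 2.3e+08 × 7.75e-07 = 178.3 m.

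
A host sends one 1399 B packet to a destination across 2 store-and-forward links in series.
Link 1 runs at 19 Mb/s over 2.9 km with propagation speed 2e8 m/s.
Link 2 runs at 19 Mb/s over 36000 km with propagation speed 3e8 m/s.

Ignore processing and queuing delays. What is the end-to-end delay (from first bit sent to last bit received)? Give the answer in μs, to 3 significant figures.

121000 μs

L = 1399 × 8 = 11192 bits.
Transmission delay per hop = L/R = 11192/19000000 = 589.053 μs; 2 hops → 1178.11 μs.
Propagation delays (d/s per hop): 14.5, 120000 μs; sum = 120015 μs.
End-to-end = 121000 μs.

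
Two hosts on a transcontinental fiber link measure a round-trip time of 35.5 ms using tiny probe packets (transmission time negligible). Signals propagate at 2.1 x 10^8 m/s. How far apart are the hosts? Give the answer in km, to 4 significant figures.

One-way propagation = RTT/2 = 17.75 ms.
d = s × t = 210000000 × 0.01775 = 3728 km.

3728 km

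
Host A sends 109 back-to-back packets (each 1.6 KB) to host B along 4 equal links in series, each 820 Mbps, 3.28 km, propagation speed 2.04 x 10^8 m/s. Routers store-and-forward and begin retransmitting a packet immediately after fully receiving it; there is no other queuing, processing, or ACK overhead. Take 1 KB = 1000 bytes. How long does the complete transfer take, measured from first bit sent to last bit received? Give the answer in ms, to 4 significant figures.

Per-hop transmission t_tx = L/R = 12800/820000000 = 0.0156098 ms.
Per-hop propagation t_prop = 3280/204000000 = 0.0160784 ms.
Pipeline fill: first packet needs 4·t_tx to clear all hops; remaining 108 packets each add one t_tx.
Total = (4+109-1)·t_tx + 4·t_prop = 112·0.0156098 + 4·0.0160784 = 1.813 ms.

1.813 ms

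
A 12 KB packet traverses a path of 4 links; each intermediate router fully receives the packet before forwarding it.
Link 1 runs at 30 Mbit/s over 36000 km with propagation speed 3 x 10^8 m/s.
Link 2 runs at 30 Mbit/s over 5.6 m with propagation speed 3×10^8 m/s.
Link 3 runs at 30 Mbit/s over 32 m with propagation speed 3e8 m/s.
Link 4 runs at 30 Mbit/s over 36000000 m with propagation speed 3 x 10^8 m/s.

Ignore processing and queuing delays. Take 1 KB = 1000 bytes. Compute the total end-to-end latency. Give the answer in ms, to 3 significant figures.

253 ms

L = 96000 bits.
Transmission delay per hop = L/R = 96000/30000000 = 3.2 ms; 4 hops → 12.8 ms.
Propagation delays (d/s per hop): 120, 1.86667e-05, 0.000106667, 120 ms; sum = 240 ms.
End-to-end = 253 ms.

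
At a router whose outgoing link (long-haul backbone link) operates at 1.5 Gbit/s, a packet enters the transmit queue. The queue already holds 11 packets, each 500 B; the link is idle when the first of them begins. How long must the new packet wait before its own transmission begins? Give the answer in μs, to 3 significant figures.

Each queued packet: L/R = 4000/1500000000 = 2.66667 μs.
11 queued → 29.3333 μs.
Queuing delay = 29.3 μs.

29.3 μs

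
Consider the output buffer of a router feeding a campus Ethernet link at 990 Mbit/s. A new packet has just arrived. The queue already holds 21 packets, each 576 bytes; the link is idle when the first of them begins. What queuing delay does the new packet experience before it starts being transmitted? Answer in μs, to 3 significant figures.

Each queued packet: L/R = 4608/990000000 = 4.65455 μs.
21 queued → 97.7455 μs.
Queuing delay = 97.7 μs.

97.7 μs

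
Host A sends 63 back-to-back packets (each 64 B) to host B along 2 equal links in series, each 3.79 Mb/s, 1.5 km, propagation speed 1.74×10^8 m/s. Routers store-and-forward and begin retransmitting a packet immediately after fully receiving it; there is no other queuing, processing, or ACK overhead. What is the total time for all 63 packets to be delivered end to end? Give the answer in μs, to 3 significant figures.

Per-hop transmission t_tx = L/R = 512/3790000 = 135.092 μs.
Per-hop propagation t_prop = 1500/174000000 = 8.62069 μs.
Pipeline fill: first packet needs 2·t_tx to clear all hops; remaining 62 packets each add one t_tx.
Total = (2+63-1)·t_tx + 2·t_prop = 64·135.092 + 2·8.62069 = 8660 μs.

8660 μs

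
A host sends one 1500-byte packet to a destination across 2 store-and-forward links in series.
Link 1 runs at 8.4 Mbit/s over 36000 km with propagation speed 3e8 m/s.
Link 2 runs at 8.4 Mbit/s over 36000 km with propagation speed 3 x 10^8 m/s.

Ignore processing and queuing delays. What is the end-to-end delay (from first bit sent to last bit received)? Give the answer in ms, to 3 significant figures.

243 ms

L = 1500 × 8 = 12000 bits.
Transmission delay per hop = L/R = 12000/8400000 = 1.42857 ms; 2 hops → 2.85714 ms.
Propagation delays (d/s per hop): 120, 120 ms; sum = 240 ms.
End-to-end = 243 ms.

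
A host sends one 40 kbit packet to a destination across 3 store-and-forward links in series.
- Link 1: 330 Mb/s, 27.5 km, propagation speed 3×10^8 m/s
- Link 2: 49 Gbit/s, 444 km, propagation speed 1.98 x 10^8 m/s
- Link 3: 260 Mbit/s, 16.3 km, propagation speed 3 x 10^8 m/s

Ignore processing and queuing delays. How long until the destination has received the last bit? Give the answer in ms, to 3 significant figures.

L = 40000 bits.
Transmission delays (L/R per hop): 0.121212, 0.000816327, 0.153846 ms; sum = 0.275875 ms.
Propagation delays (d/s per hop): 0.0916667, 2.24242, 0.0543333 ms; sum = 2.38842 ms.
End-to-end = 2.66 ms.

2.66 ms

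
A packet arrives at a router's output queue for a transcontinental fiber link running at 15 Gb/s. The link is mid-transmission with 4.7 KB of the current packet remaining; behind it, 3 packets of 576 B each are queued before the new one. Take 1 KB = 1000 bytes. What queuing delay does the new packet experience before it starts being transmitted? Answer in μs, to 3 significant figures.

Each queued packet: L/R = 4608/15000000000 = 0.3072 μs.
3 queued → 0.9216 μs.
Plus remaining 37600 bits of current packet: 2.50667 μs.
Queuing delay = 3.43 μs.

3.43 μs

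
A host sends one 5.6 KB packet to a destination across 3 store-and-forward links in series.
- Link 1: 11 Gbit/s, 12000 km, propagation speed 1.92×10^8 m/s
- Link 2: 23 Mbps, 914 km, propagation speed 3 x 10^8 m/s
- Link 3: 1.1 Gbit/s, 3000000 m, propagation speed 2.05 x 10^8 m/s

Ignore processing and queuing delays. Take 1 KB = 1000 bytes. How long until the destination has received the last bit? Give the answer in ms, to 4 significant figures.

L = 44800 bits.
Transmission delays (L/R per hop): 0.00407273, 1.94783, 0.0407273 ms; sum = 1.99263 ms.
Propagation delays (d/s per hop): 62.5, 3.04667, 14.6341 ms; sum = 80.1808 ms.
End-to-end = 82.17 ms.

82.17 ms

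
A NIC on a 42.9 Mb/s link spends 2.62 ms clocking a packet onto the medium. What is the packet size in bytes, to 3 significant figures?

14000 bytes

L = R × t_tx = 42900000 b/s × 0.00262 s = 112398 bits.
In bytes: 112398 / 8 = 14000 bytes.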